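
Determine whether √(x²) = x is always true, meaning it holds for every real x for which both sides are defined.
Claim: √(x²) = x.
Test a specific point where both sides are defined: x = -2.
LHS = √(x²) ≈ 2.0000
RHS = x ≈ -2.0000
Since 2.0000 ≠ -2.0000, the equation fails at this point, so it cannot hold for every real x for which both sides are defined.
√(x²) = |x|, which differs from x whenever x < 0 (both sides are defined for every real x).

Conclusion: No, this is NOT an identity.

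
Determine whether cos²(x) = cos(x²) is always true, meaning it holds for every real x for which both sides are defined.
Claim: cos²(x) = cos(x²).
Test a specific point where both sides are defined: x = -π/6.
LHS = cos²(x) ≈ 0.7500
RHS = cos(x²) ≈ 0.9627
Since 0.7500 ≠ 0.9627, the equation fails at this point, so it cannot hold for every real x for which both sides are defined.
cos²(x) means (cos x)², squaring the output; cos(x²) squares the input. These are different functions.

Conclusion: No, this is NOT an identity.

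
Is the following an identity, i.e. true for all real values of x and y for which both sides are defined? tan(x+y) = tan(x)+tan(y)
Claim: tan(x+y) = tan(x)+tan(y).
Test a specific point where both sides are defined: x = π/3, y = -π/4.
LHS = tan(x+y) ≈ 0.2679
RHS = tan(x)+tan(y) ≈ 0.7321
Since 0.2679 ≠ 0.7321, the equation fails at this point, so it cannot hold for all real values of x and y for which both sides are defined.
The correct formula is tan(x+y) = (tan(x) + tan(y))/(1 - tan(x)tan(y)).

Conclusion: No, this is NOT an identity.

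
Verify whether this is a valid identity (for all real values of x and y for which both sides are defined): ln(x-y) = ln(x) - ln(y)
No, this is NOT an identity.

Claim: ln(x-y) = ln(x) - ln(y).
Test a specific point where both sides are defined: x = 2, y = 1.
LHS = ln(x-y) ≈ 0.0000
RHS = ln(x) - ln(y) ≈ 0.6931
Since 0.0000 ≠ 0.6931, the equation fails at this point, so it cannot hold for all real values of x and y for which both sides are defined.
ln(x) - ln(y) = ln(x/y), not ln(x-y).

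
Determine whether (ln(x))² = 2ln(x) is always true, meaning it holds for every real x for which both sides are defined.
No, this is NOT an identity.

Claim: (ln(x))² = 2ln(x).
Test a specific point where both sides are defined: x = 1/2.
LHS = (ln(x))² ≈ 0.4805
RHS = 2ln(x) ≈ -1.3863
Since 0.4805 ≠ -1.3863, the equation fails at this point, so it cannot hold for every real x for which both sides are defined.
2ln(x) equals ln(x²), which is not the same as (ln x)².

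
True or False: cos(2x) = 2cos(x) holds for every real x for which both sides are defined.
False.

Claim: cos(2x) = 2cos(x).
Test a specific point where both sides are defined: x = -π/4.
LHS = cos(2x) ≈ 0.0000
RHS = 2cos(x) ≈ 1.4142
Since 0.0000 ≠ 1.4142, the equation fails at this point, so it cannot hold for every real x for which both sides are defined.
The correct double-angle formula is cos(2x) = cos²x - sin²x.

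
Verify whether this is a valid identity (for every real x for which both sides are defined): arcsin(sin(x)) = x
No, this is NOT an identity.

Claim: arcsin(sin(x)) = x.
Test a specific point where both sides are defined: x = π.
LHS = arcsin(sin(x)) ≈ 0.0000
RHS = x ≈ 3.1416
Since 0.0000 ≠ 3.1416, the equation fails at this point, so it cannot hold for every real x for which both sides are defined.
arcsin only returns values in [-π/2, π/2], so arcsin(sin(x)) = x holds only for x in that interval, not for all real x.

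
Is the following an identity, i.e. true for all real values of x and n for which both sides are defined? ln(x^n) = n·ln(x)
Yes, this is an identity.

Claim: ln(x^n) = n·ln(x).
Reasoning: The right side requires x > 0. For x > 0, x^n = (e^(ln x))^n = e^(n·ln x), so taking ln of both sides gives ln(x^n) = n·ln(x).
So the two sides agree for all real values of x and n for which both sides are defined.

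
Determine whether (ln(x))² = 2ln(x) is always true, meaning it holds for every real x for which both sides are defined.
Claim: (ln(x))² = 2ln(x).
Test a specific point where both sides are defined: x = 5.
LHS = (ln(x))² ≈ 2.5903
RHS = 2ln(x) ≈ 3.2189
Since 2.5903 ≠ 3.2189, the equation fails at this point, so it cannot hold for every real x for which both sides are defined.
2ln(x) equals ln(x²), which is not the same as (ln x)².

Conclusion: No, this is NOT an identity.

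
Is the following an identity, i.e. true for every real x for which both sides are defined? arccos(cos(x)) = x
No, this is NOT an identity.

Claim: arccos(cos(x)) = x.
Test a specific point where both sides are defined: x = -π/4.
LHS = arccos(cos(x)) ≈ 0.7854
RHS = x ≈ -0.7854
Since 0.7854 ≠ -0.7854, the equation fails at this point, so it cannot hold for every real x for which both sides are defined.
arccos only returns values in [0, π], so arccos(cos(x)) = x holds only for x in that interval, not for all real x.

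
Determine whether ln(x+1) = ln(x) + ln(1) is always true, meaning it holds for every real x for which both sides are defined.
Claim: ln(x+1) = ln(x) + ln(1).
Test a specific point where both sides are defined: x = 1.
LHS = ln(x+1) ≈ 0.6931
RHS = ln(x) + ln(1) ≈ 0.0000
Since 0.6931 ≠ 0.0000, the equation fails at this point, so it cannot hold for every real x for which both sides are defined.
ln(1) = 0, so the right side is just ln(x), which differs from ln(x+1).

Conclusion: No, this is NOT an identity.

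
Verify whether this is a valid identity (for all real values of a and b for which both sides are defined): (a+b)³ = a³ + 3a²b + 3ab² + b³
Claim: (a+b)³ = a³ + 3a²b + 3ab² + b³.
Reasoning: (a+b)³ = (a+b)(a+b)² = (a+b)(a² + 2ab + b²) = a³ + 2a²b + ab² + a²b + 2ab² + b³ = a³ + 3a²b + 3ab² + b³.
So the two sides agree for all real values of a and b for which both sides are defined.

Conclusion: Yes, this is an identity.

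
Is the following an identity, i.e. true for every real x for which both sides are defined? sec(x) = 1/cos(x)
Yes, this is an identity.

Claim: sec(x) = 1/cos(x).
Reasoning: sec(x) is by definition the reciprocal of cos(x), wherever cos(x) ≠ 0.
So the two sides agree for every real x for which both sides are defined.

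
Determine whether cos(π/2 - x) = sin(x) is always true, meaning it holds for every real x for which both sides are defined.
Yes, this is an identity.

Claim: cos(π/2 - x) = sin(x).
Reasoning: Use cos(u - v) = cos(u)cos(v) + sin(u)sin(v) with u = π/2, v = x: cos(π/2)cos(x) + sin(π/2)sin(x) = 0·cos(x) + 1·sin(x) = sin(x).
So the two sides agree for every real x for which both sides are defined.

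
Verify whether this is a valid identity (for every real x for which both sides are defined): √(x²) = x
No, this is NOT an identity.

Claim: √(x²) = x.
Test a specific point where both sides are defined: x = -3.
LHS = √(x²) ≈ 3.0000
RHS = x ≈ -3.0000
Since 3.0000 ≠ -3.0000, the equation fails at this point, so it cannot hold for every real x for which both sides are defined.
√(x²) = |x|, which differs from x whenever x < 0 (both sides are defined for every real x).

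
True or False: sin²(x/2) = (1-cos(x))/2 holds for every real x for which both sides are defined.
Claim: sin²(x/2) = (1-cos(x))/2.
Reasoning: Use cos(2θ) = 1 - 2sin²θ with θ = x/2: cos(x) = 1 - 2sin²(x/2). Solving for sin²(x/2) gives (1 - cos(x))/2.
So the two sides agree for every real x for which both sides are defined.

Conclusion: True.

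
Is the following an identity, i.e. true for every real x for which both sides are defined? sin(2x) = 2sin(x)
Claim: sin(2x) = 2sin(x).
Test a specific point where both sides are defined: x = 2π/3.
LHS = sin(2x) ≈ -0.8660
RHS = 2sin(x) ≈ 1.7321
Since -0.8660 ≠ 1.7321, the equation fails at this point, so it cannot hold for every real x for which both sides are defined.
The correct double-angle formula is sin(2x) = 2sin(x)cos(x).

Conclusion: No, this is NOT an identity.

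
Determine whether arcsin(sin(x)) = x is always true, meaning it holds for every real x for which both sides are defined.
Claim: arcsin(sin(x)) = x.
Test a specific point where both sides are defined: x = π.
LHS = arcsin(sin(x)) ≈ 0.0000
RHS = x ≈ 3.1416
Since 0.0000 ≠ 3.1416, the equation fails at this point, so it cannot hold for every real x for which both sides are defined.
arcsin only returns values in [-π/2, π/2], so arcsin(sin(x)) = x holds only for x in that interval, not for all real x.

Conclusion: No, this is NOT an identity.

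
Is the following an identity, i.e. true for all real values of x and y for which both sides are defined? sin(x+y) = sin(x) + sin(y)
No, this is NOT an identity.

Claim: sin(x+y) = sin(x) + sin(y).
Test a specific point where both sides are defined: x = 2π/3, y = 2π/3.
LHS = sin(x+y) ≈ -0.8660
RHS = sin(x) + sin(y) ≈ 1.7321
Since -0.8660 ≠ 1.7321, the equation fails at this point, so it cannot hold for all real values of x and y for which both sides are defined.
The correct expansion is sin(x+y) = sin(x)cos(y) + cos(x)sin(y); sine is not additive.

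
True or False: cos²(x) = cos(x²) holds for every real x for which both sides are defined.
Claim: cos²(x) = cos(x²).
Test a specific point where both sides are defined: x = -π/6.
LHS = cos²(x) ≈ 0.7500
RHS = cos(x²) ≈ 0.9627
Since 0.7500 ≠ 0.9627, the equation fails at this point, so it cannot hold for every real x for which both sides are defined.
cos²(x) means (cos x)², squaring the output; cos(x²) squares the input. These are different functions.

Conclusion: False.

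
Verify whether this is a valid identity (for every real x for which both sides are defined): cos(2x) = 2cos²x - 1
Claim: cos(2x) = 2cos²x - 1.
Reasoning: cos(2x) = cos²x - sin²x. Replace sin²x by 1 - cos²x: cos²x - (1 - cos²x) = 2cos²x - 1.
So the two sides agree for every real x for which both sides are defined.

Conclusion: Yes, this is an identity.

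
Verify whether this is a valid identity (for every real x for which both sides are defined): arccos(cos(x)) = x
Claim: arccos(cos(x)) = x.
Test a specific point where both sides are defined: x = -π/3.
LHS = arccos(cos(x)) ≈ 1.0472
RHS = x ≈ -1.0472
Since 1.0472 ≠ -1.0472, the equation fails at this point, so it cannot hold for every real x for which both sides are defined.
arccos only returns values in [0, π], so arccos(cos(x)) = x holds only for x in that interval, not for all real x.

Conclusion: No, this is NOT an identity.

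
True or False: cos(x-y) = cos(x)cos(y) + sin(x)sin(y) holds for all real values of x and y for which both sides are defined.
True.

Claim: cos(x-y) = cos(x)cos(y) + sin(x)sin(y).
Reasoning: Replace y by -y in cos(x+y) = cos(x)cos(y) - sin(x)sin(y) and use cos(-y) = cos(y), sin(-y) = -sin(y): cos(x-y) = cos(x)cos(y) + sin(x)sin(y).
So the two sides agree for all real values of x and y for which both sides are defined.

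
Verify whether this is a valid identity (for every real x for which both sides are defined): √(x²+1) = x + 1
Claim: √(x²+1) = x + 1.
Test a specific point where both sides are defined: x = 4.
LHS = √(x²+1) ≈ 4.1231
RHS = x + 1 ≈ 5.0000
Since 4.1231 ≠ 5.0000, the equation fails at this point, so it cannot hold for every real x for which both sides are defined.
(x+1)² = x² + 2x + 1 ≠ x² + 1 unless x = 0.

Conclusion: No, this is NOT an identity.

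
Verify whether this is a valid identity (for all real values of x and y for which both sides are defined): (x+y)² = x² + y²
No, this is NOT an identity.

Claim: (x+y)² = x² + y².
Test a specific point where both sides are defined: x = 3/2, y = 2.
LHS = (x+y)² ≈ 12.2500
RHS = x² + y² ≈ 6.2500
Since 12.2500 ≠ 6.2500, the equation fails at this point, so it cannot hold for all real values of x and y for which both sides are defined.
The correct expansion is (x+y)² = x² + 2xy + y²; the cross term 2xy is missing.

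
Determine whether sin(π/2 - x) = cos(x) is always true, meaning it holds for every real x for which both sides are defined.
Claim: sin(π/2 - x) = cos(x).
Reasoning: Use sin(u - v) = sin(u)cos(v) - cos(u)sin(v) with u = π/2, v = x: sin(π/2)cos(x) - cos(π/2)sin(x) = 1·cos(x) - 0·sin(x) = cos(x).
So the two sides agree for every real x for which both sides are defined.

Conclusion: Yes, this is an identity.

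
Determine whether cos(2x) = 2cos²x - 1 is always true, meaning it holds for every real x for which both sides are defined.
Yes, this is an identity.

Claim: cos(2x) = 2cos²x - 1.
Reasoning: cos(2x) = cos²x - sin²x. Replace sin²x by 1 - cos²x: cos²x - (1 - cos²x) = 2cos²x - 1.
So the two sides agree for every real x for which both sides are defined.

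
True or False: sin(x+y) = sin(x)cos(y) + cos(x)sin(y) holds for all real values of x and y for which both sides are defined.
True.

Claim: sin(x+y) = sin(x)cos(y) + cos(x)sin(y).
Reasoning: By Euler's formula e^(i(x+y)) = e^(ix)·e^(iy) = (cos x + i·sin x)(cos y + i·sin y). The imaginary part of the left side is sin(x+y); the imaginary part of the product is sin(x)cos(y) + cos(x)sin(y).
So the two sides agree for all real values of x and y for which both sides are defined.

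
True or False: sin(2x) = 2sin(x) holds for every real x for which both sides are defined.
False.

Claim: sin(2x) = 2sin(x).
Test a specific point where both sides are defined: x = π/4.
LHS = sin(2x) ≈ 1.0000
RHS = 2sin(x) ≈ 1.4142
Since 1.0000 ≠ 1.4142, the equation fails at this point, so it cannot hold for every real x for which both sides are defined.
The correct double-angle formula is sin(2x) = 2sin(x)cos(x).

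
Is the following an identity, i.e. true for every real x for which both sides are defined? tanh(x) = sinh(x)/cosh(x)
Yes, this is an identity.

Claim: tanh(x) = sinh(x)/cosh(x).
Reasoning: tanh(x) is defined as sinh(x)/cosh(x) = (e^x - e^-x)/(e^x + e^-x); cosh(x) ≥ 1 is never zero, so this holds for every real x.
So the two sides agree for every real x for which both sides are defined.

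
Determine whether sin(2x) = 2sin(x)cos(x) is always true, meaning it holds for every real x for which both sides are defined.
Yes, this is an identity.

Claim: sin(2x) = 2sin(x)cos(x).
Reasoning: Put y = x in the addition formula sin(x+y) = sin(x)cos(y) + cos(x)sin(y): sin(2x) = sin(x)cos(x) + cos(x)sin(x) = 2sin(x)cos(x).
So the two sides agree for every real x for which both sides are defined.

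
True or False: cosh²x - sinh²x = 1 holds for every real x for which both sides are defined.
Claim: cosh²x - sinh²x = 1.
Reasoning: With cosh(x) = (e^x + e^-x)/2 and sinh(x) = (e^x - e^-x)/2: cosh²x = (e^(2x) + 2 + e^(-2x))/4 and sinh²x = (e^(2x) - 2 + e^(-2x))/4. Subtracting leaves 4/4 = 1.
So the two sides agree for every real x for which both sides are defined.

Conclusion: True.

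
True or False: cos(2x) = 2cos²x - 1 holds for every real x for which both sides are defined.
True.

Claim: cos(2x) = 2cos²x - 1.
Reasoning: cos(2x) = cos²x - sin²x. Replace sin²x by 1 - cos²x: cos²x - (1 - cos²x) = 2cos²x - 1.
So the two sides agree for every real x for which both sides are defined.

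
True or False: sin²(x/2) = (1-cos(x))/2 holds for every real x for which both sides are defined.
True.

Claim: sin²(x/2) = (1-cos(x))/2.
Reasoning: Use cos(2θ) = 1 - 2sin²θ with θ = x/2: cos(x) = 1 - 2sin²(x/2). Solving for sin²(x/2) gives (1 - cos(x))/2.
So the two sides agree for every real x for which both sides are defined.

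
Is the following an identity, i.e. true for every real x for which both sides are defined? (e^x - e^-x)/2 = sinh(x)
Yes, this is an identity.

Claim: (e^x - e^-x)/2 = sinh(x).
Reasoning: This is exactly the definition of the hyperbolic sine: sinh(x) := (e^x - e^-x)/2.
So the two sides agree for every real x for which both sides are defined.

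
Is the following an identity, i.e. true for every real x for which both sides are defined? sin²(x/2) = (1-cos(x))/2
Claim: sin²(x/2) = (1-cos(x))/2.
Reasoning: Use cos(2θ) = 1 - 2sin²θ with θ = x/2: cos(x) = 1 - 2sin²(x/2). Solving for sin²(x/2) gives (1 - cos(x))/2.
So the two sides agree for every real x for which both sides are defined.

Conclusion: Yes, this is an identity.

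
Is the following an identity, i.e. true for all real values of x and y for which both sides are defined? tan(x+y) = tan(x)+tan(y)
No, this is NOT an identity.

Claim: tan(x+y) = tan(x)+tan(y).
Test a specific point where both sides are defined: x = π/4, y = -π/3.
LHS = tan(x+y) ≈ -0.2679
RHS = tan(x)+tan(y) ≈ -0.7321
Since -0.2679 ≠ -0.7321, the equation fails at this point, so it cannot hold for all real values of x and y for which both sides are defined.
The correct formula is tan(x+y) = (tan(x) + tan(y))/(1 - tan(x)tan(y)).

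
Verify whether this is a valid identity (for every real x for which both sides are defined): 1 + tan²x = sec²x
Claim: 1 + tan²x = sec²x.
Reasoning: Start from sin²x + cos²x = 1 and divide every term by cos²x (allowed wherever tan x and sec x are defined): tan²x + 1 = 1/cos²x = sec²x.
So the two sides agree for every real x for which both sides are defined.

Conclusion: Yes, this is an identity.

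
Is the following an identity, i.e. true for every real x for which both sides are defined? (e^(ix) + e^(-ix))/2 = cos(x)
Claim: (e^(ix) + e^(-ix))/2 = cos(x).
Reasoning: By Euler's formula e^(ix) = cos(x) + i·sin(x) and e^(-ix) = cos(x) - i·sin(x). Adding cancels the sine terms: e^(ix) + e^(-ix) = 2cos(x); divide by 2.
So the two sides agree for every real x for which both sides are defined.

Conclusion: Yes, this is an identity.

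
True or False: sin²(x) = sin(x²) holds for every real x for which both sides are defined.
False.

Claim: sin²(x) = sin(x²).
Test a specific point where both sides are defined: x = π.
LHS = sin²(x) ≈ 0.0000
RHS = sin(x²) ≈ -0.4303
Since 0.0000 ≠ -0.4303, the equation fails at this point, so it cannot hold for every real x for which both sides are defined.
sin²(x) means (sin x)², squaring the output; sin(x²) squares the input. These are different functions.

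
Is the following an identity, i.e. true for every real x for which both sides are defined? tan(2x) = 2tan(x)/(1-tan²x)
Claim: tan(2x) = 2tan(x)/(1-tan²x).
Reasoning: tan(2x) = sin(2x)/cos(2x) = 2sin(x)cos(x) / (cos²x - sin²x). Divide numerator and denominator by cos²x: 2tan(x) / (1 - tan²x).
So the two sides agree for every real x for which both sides are defined.

Conclusion: Yes, this is an identity.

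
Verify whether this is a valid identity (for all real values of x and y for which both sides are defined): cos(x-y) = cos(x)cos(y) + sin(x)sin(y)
Claim: cos(x-y) = cos(x)cos(y) + sin(x)sin(y).
Reasoning: Replace y by -y in cos(x+y) = cos(x)cos(y) - sin(x)sin(y) and use cos(-y) = cos(y), sin(-y) = -sin(y): cos(x-y) = cos(x)cos(y) + sin(x)sin(y).
So the two sides agree for all real values of x and y for which both sides are defined.

Conclusion: Yes, this is an identity.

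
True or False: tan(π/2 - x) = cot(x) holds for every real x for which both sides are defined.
Claim: tan(π/2 - x) = cot(x).
Reasoning: tan(π/2 - x) = sin(π/2 - x)/cos(π/2 - x) = cos(x)/sin(x) = cot(x), using the cofunction identities sin(π/2 - x) = cos(x) and cos(π/2 - x) = sin(x).
So the two sides agree for every real x for which both sides are defined.

Conclusion: True.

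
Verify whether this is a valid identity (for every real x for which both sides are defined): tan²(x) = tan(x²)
No, this is NOT an identity.

Claim: tan²(x) = tan(x²).
Test a specific point where both sides are defined: x = -π/3.
LHS = tan²(x) ≈ 3.0000
RHS = tan(x²) ≈ 1.9485
Since 3.0000 ≠ 1.9485, the equation fails at this point, so it cannot hold for every real x for which both sides are defined.
tan²(x) means (tan x)², squaring the output; tan(x²) squares the input. These are different functions.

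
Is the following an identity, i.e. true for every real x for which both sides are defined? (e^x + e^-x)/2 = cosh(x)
Claim: (e^x + e^-x)/2 = cosh(x).
Reasoning: This is exactly the definition of the hyperbolic cosine: cosh(x) := (e^x + e^-x)/2.
So the two sides agree for every real x for which both sides are defined.

Conclusion: Yes, this is an identity.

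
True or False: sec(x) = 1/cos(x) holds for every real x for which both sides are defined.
Claim: sec(x) = 1/cos(x).
Reasoning: sec(x) is by definition the reciprocal of cos(x), wherever cos(x) ≠ 0.
So the two sides agree for every real x for which both sides are defined.

Conclusion: True.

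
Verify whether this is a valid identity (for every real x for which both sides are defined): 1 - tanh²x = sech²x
Yes, this is an identity.

Claim: 1 - tanh²x = sech²x.
Reasoning: Divide cosh²x - sinh²x = 1 through by cosh²x (never zero): 1 - tanh²x = 1/cosh²x = sech²x.
So the two sides agree for every real x for which both sides are defined.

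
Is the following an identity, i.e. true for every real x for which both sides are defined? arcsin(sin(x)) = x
Claim: arcsin(sin(x)) = x.
Test a specific point where both sides are defined: x = 3π/4.
LHS = arcsin(sin(x)) ≈ 0.7854
RHS = x ≈ 2.3562
Since 0.7854 ≠ 2.3562, the equation fails at this point, so it cannot hold for every real x for which both sides are defined.
arcsin only returns values in [-π/2, π/2], so arcsin(sin(x)) = x holds only for x in that interval, not for all real x.

Conclusion: No, this is NOT an identity.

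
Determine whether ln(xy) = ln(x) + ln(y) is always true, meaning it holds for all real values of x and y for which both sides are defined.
Claim: ln(xy) = ln(x) + ln(y).
Reasoning: Both sides are simultaneously defined only when x, y > 0. Write x = e^p, y = e^q (p = ln x, q = ln y). Then xy = e^p · e^q = e^(p+q), so ln(xy) = p + q = ln(x) + ln(y).
So the two sides agree for all real values of x and y for which both sides are defined.

Conclusion: Yes, this is an identity.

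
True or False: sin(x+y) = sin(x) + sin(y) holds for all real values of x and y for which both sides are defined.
False.

Claim: sin(x+y) = sin(x) + sin(y).
Test a specific point where both sides are defined: x = -π/4, y = 2π/3.
LHS = sin(x+y) ≈ 0.9659
RHS = sin(x) + sin(y) ≈ 0.1589
Since 0.9659 ≠ 0.1589, the equation fails at this point, so it cannot hold for all real values of x and y for which both sides are defined.
The correct expansion is sin(x+y) = sin(x)cos(y) + cos(x)sin(y); sine is not additive.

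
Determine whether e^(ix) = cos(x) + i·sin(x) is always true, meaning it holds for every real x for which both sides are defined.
Claim: e^(ix) = cos(x) + i·sin(x).
Reasoning: Euler's formula. Expand e^(ix) = Σ (ix)^k / k!. Since i² = -1, the even-k terms are Σ (-1)^m x^(2m)/(2m)! = cos(x) and the odd-k terms are i · Σ (-1)^m x^(2m+1)/(2m+1)! = i·sin(x).
So the two sides agree for every real x for which both sides are defined.

Conclusion: Yes, this is an identity.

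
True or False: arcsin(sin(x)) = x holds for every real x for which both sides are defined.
False.

Claim: arcsin(sin(x)) = x.
Test a specific point where both sides are defined: x = π.
LHS = arcsin(sin(x)) ≈ 0.0000
RHS = x ≈ 3.1416
Since 0.0000 ≠ 3.1416, the equation fails at this point, so it cannot hold for every real x for which both sides are defined.
arcsin only returns values in [-π/2, π/2], so arcsin(sin(x)) = x holds only for x in that interval, not for all real x.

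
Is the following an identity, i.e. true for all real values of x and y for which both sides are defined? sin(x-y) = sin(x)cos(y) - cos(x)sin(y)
Claim: sin(x-y) = sin(x)cos(y) - cos(x)sin(y).
Reasoning: Replace y by -y in sin(x+y) = sin(x)cos(y) + cos(x)sin(y) and use cos(-y) = cos(y), sin(-y) = -sin(y): sin(x-y) = sin(x)cos(y) - cos(x)sin(y).
So the two sides agree for all real values of x and y for which both sides are defined.

Conclusion: Yes, this is an identity.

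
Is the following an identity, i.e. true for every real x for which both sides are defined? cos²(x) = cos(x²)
Claim: cos²(x) = cos(x²).
Test a specific point where both sides are defined: x = π/3.
LHS = cos²(x) ≈ 0.2500
RHS = cos(x²) ≈ 0.4566
Since 0.2500 ≠ 0.4566, the equation fails at this point, so it cannot hold for every real x for which both sides are defined.
cos²(x) means (cos x)², squaring the output; cos(x²) squares the input. These are different functions.

Conclusion: No, this is NOT an identity.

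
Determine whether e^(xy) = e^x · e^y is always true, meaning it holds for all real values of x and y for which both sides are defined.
Claim: e^(xy) = e^x · e^y.
Test a specific point where both sides are defined: x = 5, y = -1.
LHS = e^(xy) ≈ 0.0067
RHS = e^x · e^y ≈ 54.5982
Since 0.0067 ≠ 54.5982, the equation fails at this point, so it cannot hold for all real values of x and y for which both sides are defined.
e^x · e^y = e^(x+y), not e^(xy).

Conclusion: No, this is NOT an identity.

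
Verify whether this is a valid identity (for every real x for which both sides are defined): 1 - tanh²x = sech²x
Yes, this is an identity.

Claim: 1 - tanh²x = sech²x.
Reasoning: Divide cosh²x - sinh²x = 1 through by cosh²x (never zero): 1 - tanh²x = 1/cosh²x = sech²x.
So the two sides agree for every real x for which both sides are defined.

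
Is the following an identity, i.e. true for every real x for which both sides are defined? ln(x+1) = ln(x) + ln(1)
No, this is NOT an identity.

Claim: ln(x+1) = ln(x) + ln(1).
Test a specific point where both sides are defined: x = 5.
LHS = ln(x+1) ≈ 1.7918
RHS = ln(x) + ln(1) ≈ 1.6094
Since 1.7918 ≠ 1.6094, the equation fails at this point, so it cannot hold for every real x for which both sides are defined.
ln(1) = 0, so the right side is just ln(x), which differs from ln(x+1).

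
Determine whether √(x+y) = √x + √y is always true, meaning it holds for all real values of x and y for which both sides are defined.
Claim: √(x+y) = √x + √y.
Test a specific point where both sides are defined: x = 1/2, y = 3.
LHS = √(x+y) ≈ 1.8708
RHS = √x + √y ≈ 2.4392
Since 1.8708 ≠ 2.4392, the equation fails at this point, so it cannot hold for all real values of x and y for which both sides are defined.
Squaring the right side gives x + 2√(xy) + y, not x + y.

Conclusion: No, this is NOT an identity.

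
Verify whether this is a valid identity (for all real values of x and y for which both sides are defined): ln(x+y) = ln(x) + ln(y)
Claim: ln(x+y) = ln(x) + ln(y).
Test a specific point where both sides are defined: x = 2, y = 4.
LHS = ln(x+y) ≈ 1.7918
RHS = ln(x) + ln(y) ≈ 2.0794
Since 1.7918 ≠ 2.0794, the equation fails at this point, so it cannot hold for all real values of x and y for which both sides are defined.
ln(x) + ln(y) = ln(xy), not ln(x+y).

Conclusion: No, this is NOT an identity.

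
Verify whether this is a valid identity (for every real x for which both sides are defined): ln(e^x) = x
Yes, this is an identity.

Claim: ln(e^x) = x.
Reasoning: ln is the inverse of the exponential: ln(e^x) asks for the exponent p with e^p = e^x, and since e^p is one-to-one that exponent is p = x.
So the two sides agree for every real x for which both sides are defined.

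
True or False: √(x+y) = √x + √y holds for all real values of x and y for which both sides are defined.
Claim: √(x+y) = √x + √y.
Test a specific point where both sides are defined: x = 5, y = 2.
LHS = √(x+y) ≈ 2.6458
RHS = √x + √y ≈ 3.6503
Since 2.6458 ≠ 3.6503, the equation fails at this point, so it cannot hold for all real values of x and y for which both sides are defined.
Squaring the right side gives x + 2√(xy) + y, not x + y.

Conclusion: False.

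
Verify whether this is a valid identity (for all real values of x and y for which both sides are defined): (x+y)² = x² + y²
Claim: (x+y)² = x² + y².
Test a specific point where both sides are defined: x = 5, y = -3.
LHS = (x+y)² ≈ 4.0000
RHS = x² + y² ≈ 34.0000
Since 4.0000 ≠ 34.0000, the equation fails at this point, so it cannot hold for all real values of x and y for which both sides are defined.
The correct expansion is (x+y)² = x² + 2xy + y²; the cross term 2xy is missing.

Conclusion: No, this is NOT an identity.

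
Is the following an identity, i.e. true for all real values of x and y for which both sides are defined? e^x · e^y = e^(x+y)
Claim: e^x · e^y = e^(x+y).
Reasoning: This is the law of exponents for a common base: multiplying powers adds exponents. E.g. from the series, (Σ x^j/j!)(Σ y^k/k!) = Σ_m (Σ_{j+k=m} x^j y^k/(j!k!)) = Σ_m (x+y)^m/m! by the binomial theorem.
So the two sides agree for all real values of x and y for which both sides are defined.

Conclusion: Yes, this is an identity.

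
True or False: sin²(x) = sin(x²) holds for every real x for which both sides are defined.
Claim: sin²(x) = sin(x²).
Test a specific point where both sides are defined: x = 3π/4.
LHS = sin²(x) ≈ 0.5000
RHS = sin(x²) ≈ -0.6680
Since 0.5000 ≠ -0.6680, the equation fails at this point, so it cannot hold for every real x for which both sides are defined.
sin²(x) means (sin x)², squaring the output; sin(x²) squares the input. These are different functions.

Conclusion: False.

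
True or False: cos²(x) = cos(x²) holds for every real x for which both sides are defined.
Claim: cos²(x) = cos(x²).
Test a specific point where both sides are defined: x = π/3.
LHS = cos²(x) ≈ 0.2500
RHS = cos(x²) ≈ 0.4566
Since 0.2500 ≠ 0.4566, the equation fails at this point, so it cannot hold for every real x for which both sides are defined.
cos²(x) means (cos x)², squaring the output; cos(x²) squares the input. These are different functions.

Conclusion: False.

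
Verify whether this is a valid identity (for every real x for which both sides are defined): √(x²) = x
Claim: √(x²) = x.
Test a specific point where both sides are defined: x = -3.
LHS = √(x²) ≈ 3.0000
RHS = x ≈ -3.0000
Since 3.0000 ≠ -3.0000, the equation fails at this point, so it cannot hold for every real x for which both sides are defined.
√(x²) = |x|, which differs from x whenever x < 0 (both sides are defined for every real x).

Conclusion: No, this is NOT an identity.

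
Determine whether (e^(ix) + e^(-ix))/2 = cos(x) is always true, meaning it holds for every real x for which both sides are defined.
Yes, this is an identity.

Claim: (e^(ix) + e^(-ix))/2 = cos(x).
Reasoning: By Euler's formula e^(ix) = cos(x) + i·sin(x) and e^(-ix) = cos(x) - i·sin(x). Adding cancels the sine terms: e^(ix) + e^(-ix) = 2cos(x); divide by 2.
So the two sides agree for every real x for which both sides are defined.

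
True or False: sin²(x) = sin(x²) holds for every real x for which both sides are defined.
Claim: sin²(x) = sin(x²).
Test a specific point where both sides are defined: x = π/3.
LHS = sin²(x) ≈ 0.7500
RHS = sin(x²) ≈ 0.8897
Since 0.7500 ≠ 0.8897, the equation fails at this point, so it cannot hold for every real x for which both sides are defined.
sin²(x) means (sin x)², squaring the output; sin(x²) squares the input. These are different functions.

Conclusion: False.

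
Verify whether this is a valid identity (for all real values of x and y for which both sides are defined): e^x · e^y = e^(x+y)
Claim: e^x · e^y = e^(x+y).
Reasoning: This is the law of exponents for a common base: multiplying powers adds exponents. E.g. from the series, (Σ x^j/j!)(Σ y^k/k!) = Σ_m (Σ_{j+k=m} x^j y^k/(j!k!)) = Σ_m (x+y)^m/m! by the binomial theorem.
So the two sides agree for all real values of x and y for which both sides are defined.

Conclusion: Yes, this is an identity.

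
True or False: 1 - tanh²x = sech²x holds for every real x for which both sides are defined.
Claim: 1 - tanh²x = sech²x.
Reasoning: Divide cosh²x - sinh²x = 1 through by cosh²x (never zero): 1 - tanh²x = 1/cosh²x = sech²x.
So the two sides agree for every real x for which both sides are defined.

Conclusion: True.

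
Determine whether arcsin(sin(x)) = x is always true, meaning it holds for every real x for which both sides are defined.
No, this is NOT an identity.

Claim: arcsin(sin(x)) = x.
Test a specific point where both sides are defined: x = 2π/3.
LHS = arcsin(sin(x)) ≈ 1.0472
RHS = x ≈ 2.0944
Since 1.0472 ≠ 2.0944, the equation fails at this point, so it cannot hold for every real x for which both sides are defined.
arcsin only returns values in [-π/2, π/2], so arcsin(sin(x)) = x holds only for x in that interval, not for all real x.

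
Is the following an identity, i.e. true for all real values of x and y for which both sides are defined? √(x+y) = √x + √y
Claim: √(x+y) = √x + √y.
Test a specific point where both sides are defined: x = 2, y = 1/2.
LHS = √(x+y) ≈ 1.5811
RHS = √x + √y ≈ 2.1213
Since 1.5811 ≠ 2.1213, the equation fails at this point, so it cannot hold for all real values of x and y for which both sides are defined.
Squaring the right side gives x + 2√(xy) + y, not x + y.

Conclusion: No, this is NOT an identity.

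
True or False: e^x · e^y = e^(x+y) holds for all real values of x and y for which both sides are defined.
True.

Claim: e^x · e^y = e^(x+y).
Reasoning: This is the law of exponents for a common base: multiplying powers adds exponents. E.g. from the series, (Σ x^j/j!)(Σ y^k/k!) = Σ_m (Σ_{j+k=m} x^j y^k/(j!k!)) = Σ_m (x+y)^m/m! by the binomial theorem.
So the two sides agree for all real values of x and y for which both sides are defined.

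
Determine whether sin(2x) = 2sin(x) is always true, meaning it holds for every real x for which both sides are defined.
No, this is NOT an identity.

Claim: sin(2x) = 2sin(x).
Test a specific point where both sides are defined: x = 2π/3.
LHS = sin(2x) ≈ -0.8660
RHS = 2sin(x) ≈ 1.7321
Since -0.8660 ≠ 1.7321, the equation fails at this point, so it cannot hold for every real x for which both sides are defined.
The correct double-angle formula is sin(2x) = 2sin(x)cos(x).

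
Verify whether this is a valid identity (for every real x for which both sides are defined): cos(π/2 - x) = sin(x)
Claim: cos(π/2 - x) = sin(x).
Reasoning: Use cos(u - v) = cos(u)cos(v) + sin(u)sin(v) with u = π/2, v = x: cos(π/2)cos(x) + sin(π/2)sin(x) = 0·cos(x) + 1·sin(x) = sin(x).
So the two sides agree for every real x for which both sides are defined.

Conclusion: Yes, this is an identity.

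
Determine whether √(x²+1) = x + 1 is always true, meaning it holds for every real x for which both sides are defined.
No, this is NOT an identity.

Claim: √(x²+1) = x + 1.
Test a specific point where both sides are defined: x = 1/2.
LHS = √(x²+1) ≈ 1.1180
RHS = x + 1 ≈ 1.5000
Since 1.1180 ≠ 1.5000, the equation fails at this point, so it cannot hold for every real x for which both sides are defined.
(x+1)² = x² + 2x + 1 ≠ x² + 1 unless x = 0.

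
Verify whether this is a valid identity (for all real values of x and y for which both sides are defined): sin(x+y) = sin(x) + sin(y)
Claim: sin(x+y) = sin(x) + sin(y).
Test a specific point where both sides are defined: x = π/2, y = π/6.
LHS = sin(x+y) ≈ 0.8660
RHS = sin(x) + sin(y) ≈ 1.5000
Since 0.8660 ≠ 1.5000, the equation fails at this point, so it cannot hold for all real values of x and y for which both sides are defined.
The correct expansion is sin(x+y) = sin(x)cos(y) + cos(x)sin(y); sine is not additive.

Conclusion: No, this is NOT an identity.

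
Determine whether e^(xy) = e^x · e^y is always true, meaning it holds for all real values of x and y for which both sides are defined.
Claim: e^(xy) = e^x · e^y.
Test a specific point where both sides are defined: x = 3/2, y = 1/2.
LHS = e^(xy) ≈ 2.1170
RHS = e^x · e^y ≈ 7.3891
Since 2.1170 ≠ 7.3891, the equation fails at this point, so it cannot hold for all real values of x and y for which both sides are defined.
e^x · e^y = e^(x+y), not e^(xy).

Conclusion: No, this is NOT an identity.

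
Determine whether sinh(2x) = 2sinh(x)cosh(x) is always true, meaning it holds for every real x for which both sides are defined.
Yes, this is an identity.

Claim: sinh(2x) = 2sinh(x)cosh(x).
Reasoning: 2sinh(x)cosh(x) = 2 · (e^x - e^-x)/2 · (e^x + e^-x)/2 = (e^(2x) - e^(-2x))/2 = sinh(2x).
So the two sides agree for every real x for which both sides are defined.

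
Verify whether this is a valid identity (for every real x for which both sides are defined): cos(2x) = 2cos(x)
Claim: cos(2x) = 2cos(x).
Test a specific point where both sides are defined: x = π.
LHS = cos(2x) ≈ 1.0000
RHS = 2cos(x) ≈ -2.0000
Since 1.0000 ≠ -2.0000, the equation fails at this point, so it cannot hold for every real x for which both sides are defined.
The correct double-angle formula is cos(2x) = cos²x - sin²x.

Conclusion: No, this is NOT an identity.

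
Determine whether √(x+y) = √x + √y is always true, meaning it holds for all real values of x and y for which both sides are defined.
No, this is NOT an identity.

Claim: √(x+y) = √x + √y.
Test a specific point where both sides are defined: x = 4, y = 1/2.
LHS = √(x+y) ≈ 2.1213
RHS = √x + √y ≈ 2.7071
Since 2.1213 ≠ 2.7071, the equation fails at this point, so it cannot hold for all real values of x and y for which both sides are defined.
Squaring the right side gives x + 2√(xy) + y, not x + y.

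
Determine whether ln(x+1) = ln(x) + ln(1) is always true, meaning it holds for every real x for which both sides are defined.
No, this is NOT an identity.

Claim: ln(x+1) = ln(x) + ln(1).
Test a specific point where both sides are defined: x = 1/2.
LHS = ln(x+1) ≈ 0.4055
RHS = ln(x) + ln(1) ≈ -0.6931
Since 0.4055 ≠ -0.6931, the equation fails at this point, so it cannot hold for every real x for which both sides are defined.
ln(1) = 0, so the right side is just ln(x), which differs from ln(x+1).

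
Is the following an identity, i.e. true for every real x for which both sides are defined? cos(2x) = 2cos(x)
Claim: cos(2x) = 2cos(x).
Test a specific point where both sides are defined: x = 2π/3.
LHS = cos(2x) ≈ -0.5000
RHS = 2cos(x) ≈ -1.0000
Since -0.5000 ≠ -1.0000, the equation fails at this point, so it cannot hold for every real x for which both sides are defined.
The correct double-angle formula is cos(2x) = cos²x - sin²x.

Conclusion: No, this is NOT an identity.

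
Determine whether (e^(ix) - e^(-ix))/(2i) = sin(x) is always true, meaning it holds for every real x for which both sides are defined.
Claim: (e^(ix) - e^(-ix))/(2i) = sin(x).
Reasoning: By Euler's formula e^(ix) = cos(x) + i·sin(x) and e^(-ix) = cos(x) - i·sin(x). Subtracting cancels the cosine terms: e^(ix) - e^(-ix) = 2i·sin(x); divide by 2i.
So the two sides agree for every real x for which both sides are defined.

Conclusion: Yes, this is an identity.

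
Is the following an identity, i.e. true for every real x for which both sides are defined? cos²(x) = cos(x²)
Claim: cos²(x) = cos(x²).
Test a specific point where both sides are defined: x = 3π/4.
LHS = cos²(x) ≈ 0.5000
RHS = cos(x²) ≈ 0.7442
Since 0.5000 ≠ 0.7442, the equation fails at this point, so it cannot hold for every real x for which both sides are defined.
cos²(x) means (cos x)², squaring the output; cos(x²) squares the input. These are different functions.

Conclusion: No, this is NOT an identity.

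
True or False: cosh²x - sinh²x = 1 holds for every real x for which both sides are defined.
Claim: cosh²x - sinh²x = 1.
Reasoning: With cosh(x) = (e^x + e^-x)/2 and sinh(x) = (e^x - e^-x)/2: cosh²x = (e^(2x) + 2 + e^(-2x))/4 and sinh²x = (e^(2x) - 2 + e^(-2x))/4. Subtracting leaves 4/4 = 1.
So the two sides agree for every real x for which both sides are defined.

Conclusion: True.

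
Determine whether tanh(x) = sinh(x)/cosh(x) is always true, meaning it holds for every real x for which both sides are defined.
Claim: tanh(x) = sinh(x)/cosh(x).
Reasoning: tanh(x) is defined as sinh(x)/cosh(x) = (e^x - e^-x)/(e^x + e^-x); cosh(x) ≥ 1 is never zero, so this holds for every real x.
So the two sides agree for every real x for which both sides are defined.

Conclusion: Yes, this is an identity.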